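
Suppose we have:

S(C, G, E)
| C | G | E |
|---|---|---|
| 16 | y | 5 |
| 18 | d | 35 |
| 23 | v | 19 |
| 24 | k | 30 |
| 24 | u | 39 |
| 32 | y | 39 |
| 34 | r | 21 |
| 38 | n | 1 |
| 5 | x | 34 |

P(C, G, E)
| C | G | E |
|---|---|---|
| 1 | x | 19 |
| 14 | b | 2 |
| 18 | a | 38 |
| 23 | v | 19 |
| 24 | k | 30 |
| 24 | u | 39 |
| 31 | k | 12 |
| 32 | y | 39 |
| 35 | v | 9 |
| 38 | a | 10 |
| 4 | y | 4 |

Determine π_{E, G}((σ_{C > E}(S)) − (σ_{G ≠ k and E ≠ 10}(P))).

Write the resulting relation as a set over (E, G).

σ[C > E]: keep tuples satisfying C > E → {(16, y, 5), (23, v, 19), (34, r, 21), (38, n, 1)}
σ[G ≠ k and E ≠ 10]: keep tuples satisfying G ≠ k and E ≠ 10 → {(1, x, 19), (14, b, 2), (18, a, 38), (23, v, 19), (24, u, 39), (32, y, 39), (35, v, 9), (4, y, 4)}
Taking the difference: {(16, y, 5), (34, r, 21), (38, n, 1)}
π[E, G]: project onto (E, G) → {(1, n), (21, r), (5, y)}

{(1, n), (21, r), (5, y)}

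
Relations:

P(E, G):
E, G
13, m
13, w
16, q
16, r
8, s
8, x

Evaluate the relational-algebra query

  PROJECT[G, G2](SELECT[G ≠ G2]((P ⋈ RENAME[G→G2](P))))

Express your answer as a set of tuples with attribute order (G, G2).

ρ[G→G2]: schema becomes (E, G2); tuples unchanged.
P ⋈ RENAME[G→G2](P) (natural join on E): {(13, m, m), (13, m, w), (13, w, m), (13, w, w), (16, q, q), (16, q, r), (16, r, q), (16, r, r), (8, s, s), (8, s, x), (8, x, s), (8, x, x)}
Selection G ≠ G2: {(13, m, w), (13, w, m), (16, q, r), (16, r, q), (8, s, x), (8, x, s)}
Keep only column(s) G, G2: {(m, w), (q, r), (r, q), (s, x), (w, m), (x, s)}

{(m, w), (q, r), (r, q), (s, x), (w, m), (x, s)}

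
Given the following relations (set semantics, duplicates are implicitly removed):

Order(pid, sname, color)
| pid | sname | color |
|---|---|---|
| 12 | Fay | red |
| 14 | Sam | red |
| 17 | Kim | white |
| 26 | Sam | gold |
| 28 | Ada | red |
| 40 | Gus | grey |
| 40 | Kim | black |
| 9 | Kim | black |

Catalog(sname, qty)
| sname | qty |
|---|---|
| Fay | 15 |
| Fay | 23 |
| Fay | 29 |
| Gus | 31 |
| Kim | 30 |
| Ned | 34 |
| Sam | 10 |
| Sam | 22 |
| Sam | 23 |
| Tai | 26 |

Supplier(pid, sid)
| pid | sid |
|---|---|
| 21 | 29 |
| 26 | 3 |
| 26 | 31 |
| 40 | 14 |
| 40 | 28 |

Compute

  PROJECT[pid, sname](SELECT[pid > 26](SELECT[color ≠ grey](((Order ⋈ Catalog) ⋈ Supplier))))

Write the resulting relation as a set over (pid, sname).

Joining Order and Catalog on sname yields {(12, Fay, red, 15), (12, Fay, red, 23), (12, Fay, red, 29), (14, Sam, red, 10), (14, Sam, red, 22), (14, Sam, red, 23), (17, Kim, white, 30), (26, Sam, gold, 10), (26, Sam, gold, 22), (26, Sam, gold, 23), (40, Gus, grey, 31), (40, Kim, black, 30), (9, Kim, black, 30)}.
Joining (Order ⋈ Catalog) and Supplier on pid yields {(26, Sam, gold, 10, 3), (26, Sam, gold, 10, 31), (26, Sam, gold, 22, 3), (26, Sam, gold, 22, 31), (26, Sam, gold, 23, 3), (26, Sam, gold, 23, 31), (40, Gus, grey, 31, 14), (40, Gus, grey, 31, 28), (40, Kim, black, 30, 14), (40, Kim, black, 30, 28)}.
Apply σ_{color ≠ grey}; surviving tuples: {(26, Sam, gold, 10, 3), (26, Sam, gold, 10, 31), (26, Sam, gold, 22, 3), (26, Sam, gold, 22, 31), (26, Sam, gold, 23, 3), (26, Sam, gold, 23, 31), (40, Kim, black, 30, 14), (40, Kim, black, 30, 28)}
Apply σ_{pid > 26}; surviving tuples: {(40, Kim, black, 30, 14), (40, Kim, black, 30, 28)}
π_{pid, sname} gives {(40, Kim)} (1 duplicate(s) eliminated).

{(40, Kim)}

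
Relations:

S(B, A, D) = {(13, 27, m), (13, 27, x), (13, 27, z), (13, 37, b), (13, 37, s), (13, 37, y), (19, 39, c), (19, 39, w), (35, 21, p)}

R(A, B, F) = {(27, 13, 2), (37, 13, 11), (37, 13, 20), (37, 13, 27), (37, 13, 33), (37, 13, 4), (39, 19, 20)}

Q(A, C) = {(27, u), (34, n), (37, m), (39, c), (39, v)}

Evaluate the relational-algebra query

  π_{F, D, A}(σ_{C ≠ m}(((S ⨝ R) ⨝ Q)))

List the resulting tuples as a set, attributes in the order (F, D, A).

{(2, m, 27), (2, x, 27), (2, z, 27), (20, c, 39), (20, w, 39)}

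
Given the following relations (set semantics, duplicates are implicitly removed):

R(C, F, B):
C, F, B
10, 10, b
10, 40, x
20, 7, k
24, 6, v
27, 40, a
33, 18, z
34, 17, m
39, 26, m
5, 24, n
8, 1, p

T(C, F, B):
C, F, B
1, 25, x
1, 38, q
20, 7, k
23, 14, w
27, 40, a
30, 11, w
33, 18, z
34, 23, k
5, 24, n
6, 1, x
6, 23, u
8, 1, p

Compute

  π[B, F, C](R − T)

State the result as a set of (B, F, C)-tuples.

Set difference of the two operands is {(10, 10, b), (10, 40, x), (24, 6, v), (34, 17, m), (39, 26, m)}.
Keep only column(s) B, F, C: {(b, 10, 10), (m, 17, 34), (m, 26, 39), (v, 6, 24), (x, 40, 10)}

{(b, 10, 10), (m, 17, 34), (m, 26, 39), (v, 6, 24), (x, 40, 10)}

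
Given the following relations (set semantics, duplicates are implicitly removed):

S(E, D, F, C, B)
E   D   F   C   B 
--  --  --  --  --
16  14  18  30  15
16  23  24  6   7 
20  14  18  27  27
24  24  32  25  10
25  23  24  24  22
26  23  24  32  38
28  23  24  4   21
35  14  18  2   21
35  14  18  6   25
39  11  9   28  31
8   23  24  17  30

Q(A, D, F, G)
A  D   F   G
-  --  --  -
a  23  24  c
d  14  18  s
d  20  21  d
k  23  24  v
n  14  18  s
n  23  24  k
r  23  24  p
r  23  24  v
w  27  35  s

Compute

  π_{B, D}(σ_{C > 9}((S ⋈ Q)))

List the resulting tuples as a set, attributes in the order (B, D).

{(15, 14), (22, 23), (27, 14), (30, 23), (38, 23)}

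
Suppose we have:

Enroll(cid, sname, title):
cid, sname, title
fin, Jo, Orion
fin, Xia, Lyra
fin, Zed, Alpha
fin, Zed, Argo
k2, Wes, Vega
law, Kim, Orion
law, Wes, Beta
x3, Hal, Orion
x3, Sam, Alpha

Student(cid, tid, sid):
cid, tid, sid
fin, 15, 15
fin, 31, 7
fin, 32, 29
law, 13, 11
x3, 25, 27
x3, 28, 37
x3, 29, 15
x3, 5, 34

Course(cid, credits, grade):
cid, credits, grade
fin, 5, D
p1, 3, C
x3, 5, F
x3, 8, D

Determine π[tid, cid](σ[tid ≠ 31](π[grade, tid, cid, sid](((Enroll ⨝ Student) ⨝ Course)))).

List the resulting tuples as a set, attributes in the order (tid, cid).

Enroll ⋈ Student (natural join on cid): {(fin, Jo, Orion, 15, 15), (fin, Jo, Orion, 31, 7), (fin, Jo, Orion, 32, 29), (fin, Xia, Lyra, 15, 15), (fin, Xia, Lyra, 31, 7), (fin, Xia, Lyra, 32, 29), (fin, Zed, Alpha, 15, 15), (fin, Zed, Alpha, 31, 7), (fin, Zed, Alpha, 32, 29), (fin, Zed, Argo, 15, 15), (fin, Zed, Argo, 31, 7), (fin, Zed, Argo, 32, 29), (law, Kim, Orion, 13, 11), (law, Wes, Beta, 13, 11), (x3, Hal, Orion, 25, 27), (x3, Hal, Orion, 28, 37), (x3, Hal, Orion, 29, 15), (x3, Hal, Orion, 5, 34), (x3, Sam, Alpha, 25, 27), (x3, Sam, Alpha, 28, 37), (x3, Sam, Alpha, 29, 15), (x3, Sam, Alpha, 5, 34)}
(Enroll ⨝ Student) ⋈ Course (natural join on cid): {(fin, Jo, Orion, 15, 15, 5, D), (fin, Jo, Orion, 31, 7, 5, D), (fin, Jo, Orion, 32, 29, 5, D), (fin, Xia, Lyra, 15, 15, 5, D), (fin, Xia, Lyra, 31, 7, 5, D), (fin, Xia, Lyra, 32, 29, 5, D), (fin, Zed, Alpha, 15, 15, 5, D), (fin, Zed, Alpha, 31, 7, 5, D), (fin, Zed, Alpha, 32, 29, 5, D), (fin, Zed, Argo, 15, 15, 5, D), (fin, Zed, Argo, 31, 7, 5, D), (fin, Zed, Argo, 32, 29, 5, D), (x3, Hal, Orion, 25, 27, 5, F), (x3, Hal, Orion, 25, 27, 8, D), (x3, Hal, Orion, 28, 37, 5, F), (x3, Hal, Orion, 28, 37, 8, D), (x3, Hal, Orion, 29, 15, 5, F), (x3, Hal, Orion, 29, 15, 8, D), (x3, Hal, Orion, 5, 34, 5, F), (x3, Hal, Orion, 5, 34, 8, D), (x3, Sam, Alpha, 25, 27, 5, F), (x3, Sam, Alpha, 25, 27, 8, D), (x3, Sam, Alpha, 28, 37, 5, F), (x3, Sam, Alpha, 28, 37, 8, D), (x3, Sam, Alpha, 29, 15, 5, F), (x3, Sam, Alpha, 29, 15, 8, D), (x3, Sam, Alpha, 5, 34, 5, F), (x3, Sam, Alpha, 5, 34, 8, D)}
Keep only column(s) grade, tid, cid, sid (17 duplicate(s) eliminated): {(D, 15, fin, 15), (D, 25, x3, 27), (D, 28, x3, 37), (D, 29, x3, 15), (D, 31, fin, 7), (D, 32, fin, 29), (D, 5, x3, 34), (F, 25, x3, 27), (F, 28, x3, 37), (F, 29, x3, 15), (F, 5, x3, 34)}
σ[tid ≠ 31]: keep tuples satisfying tid ≠ 31 → {(D, 15, fin, 15), (D, 25, x3, 27), (D, 28, x3, 37), (D, 29, x3, 15), (D, 32, fin, 29), (D, 5, x3, 34), (F, 25, x3, 27), (F, 28, x3, 37), (F, 29, x3, 15), (F, 5, x3, 34)}
Keep only column(s) tid, cid (4 duplicate(s) eliminated): {(15, fin), (25, x3), (28, x3), (29, x3), (32, fin), (5, x3)}

{(15, fin), (25, x3), (28, x3), (29, x3), (32, fin), (5, x3)}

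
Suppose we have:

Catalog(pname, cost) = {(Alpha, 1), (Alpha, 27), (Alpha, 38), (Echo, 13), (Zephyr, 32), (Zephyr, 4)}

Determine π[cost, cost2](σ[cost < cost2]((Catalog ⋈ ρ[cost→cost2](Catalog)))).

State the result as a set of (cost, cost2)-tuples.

{(1, 27), (1, 38), (27, 38), (4, 32)}

ρ[cost→cost2]: schema becomes (pname, cost2); tuples unchanged.
Catalog ⋈ ρ[cost→cost2](Catalog) (natural join on pname): {(Alpha, 1, 1), (Alpha, 1, 27), (Alpha, 1, 38), (Alpha, 27, 1), (Alpha, 27, 27), (Alpha, 27, 38), (Alpha, 38, 1), (Alpha, 38, 27), (Alpha, 38, 38), (Echo, 13, 13), (Zephyr, 32, 32), (Zephyr, 32, 4), (Zephyr, 4, 32), (Zephyr, 4, 4)}
Filtering on cost < cost2 leaves {(Alpha, 1, 27), (Alpha, 1, 38), (Alpha, 27, 38), (Zephyr, 4, 32)}.
Projecting to cost, cost2: {(1, 27), (1, 38), (27, 38), (4, 32)}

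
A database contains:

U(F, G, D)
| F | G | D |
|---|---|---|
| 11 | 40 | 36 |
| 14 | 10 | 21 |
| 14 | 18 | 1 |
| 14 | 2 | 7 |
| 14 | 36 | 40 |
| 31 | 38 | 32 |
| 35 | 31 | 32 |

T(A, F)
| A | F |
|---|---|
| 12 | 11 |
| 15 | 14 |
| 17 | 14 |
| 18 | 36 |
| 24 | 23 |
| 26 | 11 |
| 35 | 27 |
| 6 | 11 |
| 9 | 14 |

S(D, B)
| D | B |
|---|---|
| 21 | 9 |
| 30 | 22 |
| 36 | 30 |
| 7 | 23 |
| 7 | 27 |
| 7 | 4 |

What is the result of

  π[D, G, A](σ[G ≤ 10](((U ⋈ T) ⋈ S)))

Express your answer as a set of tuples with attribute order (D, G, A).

Joining U and T on F yields {(11, 40, 36, 12), (11, 40, 36, 26), (11, 40, 36, 6), (14, 10, 21, 15), (14, 10, 21, 17), (14, 10, 21, 9), (14, 18, 1, 15), (14, 18, 1, 17), (14, 18, 1, 9), (14, 2, 7, 15), (14, 2, 7, 17), (14, 2, 7, 9), (14, 36, 40, 15), (14, 36, 40, 17), (14, 36, 40, 9)}.
Joining (U ⋈ T) and S on D yields {(11, 40, 36, 12, 30), (11, 40, 36, 26, 30), (11, 40, 36, 6, 30), (14, 10, 21, 15, 9), (14, 10, 21, 17, 9), (14, 10, 21, 9, 9), (14, 2, 7, 15, 23), (14, 2, 7, 15, 27), (14, 2, 7, 15, 4), (14, 2, 7, 17, 23), (14, 2, 7, 17, 27), (14, 2, 7, 17, 4), (14, 2, 7, 9, 23), (14, 2, 7, 9, 27), (14, 2, 7, 9, 4)}.
Apply σ_{G ≤ 10}; surviving tuples: {(14, 10, 21, 15, 9), (14, 10, 21, 17, 9), (14, 10, 21, 9, 9), (14, 2, 7, 15, 23), (14, 2, 7, 15, 27), (14, 2, 7, 15, 4), (14, 2, 7, 17, 23), (14, 2, 7, 17, 27), (14, 2, 7, 17, 4), (14, 2, 7, 9, 23), (14, 2, 7, 9, 27), (14, 2, 7, 9, 4)}
Keep only column(s) D, G, A (6 duplicate(s) eliminated): {(21, 10, 15), (21, 10, 17), (21, 10, 9), (7, 2, 15), (7, 2, 17), (7, 2, 9)}

{(21, 10, 15), (21, 10, 17), (21, 10, 9), (7, 2, 15), (7, 2, 17), (7, 2, 9)}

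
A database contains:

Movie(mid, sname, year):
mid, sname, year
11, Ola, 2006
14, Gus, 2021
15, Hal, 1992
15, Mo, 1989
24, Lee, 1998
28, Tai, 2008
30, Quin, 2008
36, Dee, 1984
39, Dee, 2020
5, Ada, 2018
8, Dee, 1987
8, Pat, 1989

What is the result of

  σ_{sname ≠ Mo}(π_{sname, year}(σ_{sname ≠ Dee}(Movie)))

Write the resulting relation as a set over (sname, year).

{(Ada, 2018), (Gus, 2021), (Hal, 1992), (Lee, 1998), (Ola, 2006), (Pat, 1989), (Quin, 2008), (Tai, 2008)}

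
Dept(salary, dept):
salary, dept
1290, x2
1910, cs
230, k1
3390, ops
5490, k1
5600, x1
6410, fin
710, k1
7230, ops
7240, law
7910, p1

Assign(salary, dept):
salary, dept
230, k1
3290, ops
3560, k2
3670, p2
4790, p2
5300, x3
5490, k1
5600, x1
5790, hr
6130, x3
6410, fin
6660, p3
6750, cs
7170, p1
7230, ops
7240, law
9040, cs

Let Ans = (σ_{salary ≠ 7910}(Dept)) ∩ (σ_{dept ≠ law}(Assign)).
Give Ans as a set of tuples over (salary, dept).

{(230, k1), (5490, k1), (5600, x1), (6410, fin), (7230, ops)}

Filtering on salary ≠ 7910 leaves {(1290, x2), (1910, cs), (230, k1), (3390, ops), (5490, k1), (5600, x1), (6410, fin), (710, k1), (7230, ops), (7240, law)}.
Filtering on dept ≠ law leaves {(230, k1), (3290, ops), (3560, k2), (3670, p2), (4790, p2), (5300, x3), (5490, k1), (5600, x1), (5790, hr), (6130, x3), (6410, fin), (6660, p3), (6750, cs), (7170, p1), (7230, ops), (9040, cs)}.
Set intersection of the two operands is {(230, k1), (5490, k1), (5600, x1), (6410, fin), (7230, ops)}.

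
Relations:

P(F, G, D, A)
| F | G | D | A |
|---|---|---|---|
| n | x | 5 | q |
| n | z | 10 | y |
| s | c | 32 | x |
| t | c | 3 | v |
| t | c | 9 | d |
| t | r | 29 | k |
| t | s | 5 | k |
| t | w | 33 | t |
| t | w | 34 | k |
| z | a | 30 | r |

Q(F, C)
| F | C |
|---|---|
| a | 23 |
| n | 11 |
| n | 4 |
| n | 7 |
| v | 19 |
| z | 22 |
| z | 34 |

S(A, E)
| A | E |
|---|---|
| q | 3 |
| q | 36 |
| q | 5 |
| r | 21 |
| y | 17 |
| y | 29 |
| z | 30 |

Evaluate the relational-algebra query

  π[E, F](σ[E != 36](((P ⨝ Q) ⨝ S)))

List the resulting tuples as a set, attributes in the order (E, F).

{(17, n), (21, z), (29, n), (3, n), (5, n)}

Joining P and Q on F yields {(n, x, 5, q, 11), (n, x, 5, q, 4), (n, x, 5, q, 7), (n, z, 10, y, 11), (n, z, 10, y, 4), (n, z, 10, y, 7), (z, a, 30, r, 22), (z, a, 30, r, 34)}.
Joining (P ⨝ Q) and S on A yields {(n, x, 5, q, 11, 3), (n, x, 5, q, 11, 36), (n, x, 5, q, 11, 5), (n, x, 5, q, 4, 3), (n, x, 5, q, 4, 36), (n, x, 5, q, 4, 5), (n, x, 5, q, 7, 3), (n, x, 5, q, 7, 36), (n, x, 5, q, 7, 5), (n, z, 10, y, 11, 17), (n, z, 10, y, 11, 29), (n, z, 10, y, 4, 17), (n, z, 10, y, 4, 29), (n, z, 10, y, 7, 17), (n, z, 10, y, 7, 29), (z, a, 30, r, 22, 21), (z, a, 30, r, 34, 21)}.
σ[E != 36]: keep tuples satisfying E != 36 → {(n, x, 5, q, 11, 3), (n, x, 5, q, 11, 5), (n, x, 5, q, 4, 3), (n, x, 5, q, 4, 5), (n, x, 5, q, 7, 3), (n, x, 5, q, 7, 5), (n, z, 10, y, 11, 17), (n, z, 10, y, 11, 29), (n, z, 10, y, 4, 17), (n, z, 10, y, 4, 29), (n, z, 10, y, 7, 17), (n, z, 10, y, 7, 29), (z, a, 30, r, 22, 21), (z, a, 30, r, 34, 21)}
π_{E, F} gives {(17, n), (21, z), (29, n), (3, n), (5, n)} (9 duplicate(s) eliminated).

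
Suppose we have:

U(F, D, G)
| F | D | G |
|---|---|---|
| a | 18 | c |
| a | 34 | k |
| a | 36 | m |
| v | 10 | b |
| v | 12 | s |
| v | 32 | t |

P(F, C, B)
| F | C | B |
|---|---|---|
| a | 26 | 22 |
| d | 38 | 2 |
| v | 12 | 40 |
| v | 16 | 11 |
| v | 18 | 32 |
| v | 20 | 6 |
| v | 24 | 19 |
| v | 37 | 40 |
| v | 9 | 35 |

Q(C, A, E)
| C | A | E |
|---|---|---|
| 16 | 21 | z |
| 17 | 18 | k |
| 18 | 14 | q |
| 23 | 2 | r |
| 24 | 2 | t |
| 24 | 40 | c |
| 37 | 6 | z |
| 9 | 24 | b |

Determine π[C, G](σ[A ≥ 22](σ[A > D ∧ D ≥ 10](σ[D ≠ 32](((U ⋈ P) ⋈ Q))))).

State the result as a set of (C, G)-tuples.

{(24, b), (24, s), (9, b), (9, s)}

Natural join on F: {(a, 18, c, 26, 22), (a, 34, k, 26, 22), (a, 36, m, 26, 22), (v, 10, b, 12, 40), (v, 10, b, 16, 11), (v, 10, b, 18, 32), (v, 10, b, 20, 6), (v, 10, b, 24, 19), (v, 10, b, 37, 40), (v, 10, b, 9, 35), (v, 12, s, 12, 40), (v, 12, s, 16, 11), (v, 12, s, 18, 32), (v, 12, s, 20, 6), (v, 12, s, 24, 19), (v, 12, s, 37, 40), (v, 12, s, 9, 35), (v, 32, t, 12, 40), (v, 32, t, 16, 11), (v, 32, t, 18, 32), (v, 32, t, 20, 6), (v, 32, t, 24, 19), (v, 32, t, 37, 40), (v, 32, t, 9, 35)}
Natural join on C: {(v, 10, b, 16, 11, 21, z), (v, 10, b, 18, 32, 14, q), (v, 10, b, 24, 19, 2, t), (v, 10, b, 24, 19, 40, c), (v, 10, b, 37, 40, 6, z), (v, 10, b, 9, 35, 24, b), (v, 12, s, 16, 11, 21, z), (v, 12, s, 18, 32, 14, q), (v, 12, s, 24, 19, 2, t), (v, 12, s, 24, 19, 40, c), (v, 12, s, 37, 40, 6, z), (v, 12, s, 9, 35, 24, b), (v, 32, t, 16, 11, 21, z), (v, 32, t, 18, 32, 14, q), (v, 32, t, 24, 19, 2, t), (v, 32, t, 24, 19, 40, c), (v, 32, t, 37, 40, 6, z), (v, 32, t, 9, 35, 24, b)}
σ[D ≠ 32]: keep tuples satisfying D ≠ 32 → {(v, 10, b, 16, 11, 21, z), (v, 10, b, 18, 32, 14, q), (v, 10, b, 24, 19, 2, t), (v, 10, b, 24, 19, 40, c), (v, 10, b, 37, 40, 6, z), (v, 10, b, 9, 35, 24, b), (v, 12, s, 16, 11, 21, z), (v, 12, s, 18, 32, 14, q), (v, 12, s, 24, 19, 2, t), (v, 12, s, 24, 19, 40, c), (v, 12, s, 37, 40, 6, z), (v, 12, s, 9, 35, 24, b)}
σ[A > D ∧ D ≥ 10]: keep tuples satisfying A > D ∧ D ≥ 10 → {(v, 10, b, 16, 11, 21, z), (v, 10, b, 18, 32, 14, q), (v, 10, b, 24, 19, 40, c), (v, 10, b, 9, 35, 24, b), (v, 12, s, 16, 11, 21, z), (v, 12, s, 18, 32, 14, q), (v, 12, s, 24, 19, 40, c), (v, 12, s, 9, 35, 24, b)}
σ[A ≥ 22]: keep tuples satisfying A ≥ 22 → {(v, 10, b, 24, 19, 40, c), (v, 10, b, 9, 35, 24, b), (v, 12, s, 24, 19, 40, c), (v, 12, s, 9, 35, 24, b)}
π_{C, G} gives {(24, b), (24, s), (9, b), (9, s)}.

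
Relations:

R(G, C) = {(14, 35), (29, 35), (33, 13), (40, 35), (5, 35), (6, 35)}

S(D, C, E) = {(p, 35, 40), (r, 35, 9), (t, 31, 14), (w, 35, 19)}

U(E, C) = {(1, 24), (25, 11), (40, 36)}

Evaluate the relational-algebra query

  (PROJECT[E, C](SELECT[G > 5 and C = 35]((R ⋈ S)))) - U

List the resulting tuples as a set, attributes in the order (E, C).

Natural join on C: {(14, 35, p, 40), (14, 35, r, 9), (14, 35, w, 19), (29, 35, p, 40), (29, 35, r, 9), (29, 35, w, 19), (40, 35, p, 40), (40, 35, r, 9), (40, 35, w, 19), (5, 35, p, 40), (5, 35, r, 9), (5, 35, w, 19), (6, 35, p, 40), (6, 35, r, 9), (6, 35, w, 19)}
σ[G > 5 and C = 35]: keep tuples satisfying G > 5 and C = 35 → {(14, 35, p, 40), (14, 35, r, 9), (14, 35, w, 19), (29, 35, p, 40), (29, 35, r, 9), (29, 35, w, 19), (40, 35, p, 40), (40, 35, r, 9), (40, 35, w, 19), (6, 35, p, 40), (6, 35, r, 9), (6, 35, w, 19)}
π[E, C]: project onto (E, C) (9 duplicate(s) eliminated) → {(19, 35), (40, 35), (9, 35)}
Taking the difference: {(19, 35), (40, 35), (9, 35)}

{(19, 35), (40, 35), (9, 35)}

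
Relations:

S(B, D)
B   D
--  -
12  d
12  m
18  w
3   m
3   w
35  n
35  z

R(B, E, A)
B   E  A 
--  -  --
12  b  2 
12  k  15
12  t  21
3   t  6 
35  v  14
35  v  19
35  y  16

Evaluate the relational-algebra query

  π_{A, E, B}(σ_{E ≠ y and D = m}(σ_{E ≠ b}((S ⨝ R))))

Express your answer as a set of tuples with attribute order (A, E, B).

S ⋈ R (natural join on B): {(12, d, b, 2), (12, d, k, 15), (12, d, t, 21), (12, m, b, 2), (12, m, k, 15), (12, m, t, 21), (3, m, t, 6), (3, w, t, 6), (35, n, v, 14), (35, n, v, 19), (35, n, y, 16), (35, z, v, 14), (35, z, v, 19), (35, z, y, 16)}
Selection E ≠ b: {(12, d, k, 15), (12, d, t, 21), (12, m, k, 15), (12, m, t, 21), (3, m, t, 6), (3, w, t, 6), (35, n, v, 14), (35, n, v, 19), (35, n, y, 16), (35, z, v, 14), (35, z, v, 19), (35, z, y, 16)}
Selection E ≠ y and D = m: {(12, m, k, 15), (12, m, t, 21), (3, m, t, 6)}
π_{A, E, B} gives {(15, k, 12), (21, t, 12), (6, t, 3)}.

{(15, k, 12), (21, t, 12), (6, t, 3)}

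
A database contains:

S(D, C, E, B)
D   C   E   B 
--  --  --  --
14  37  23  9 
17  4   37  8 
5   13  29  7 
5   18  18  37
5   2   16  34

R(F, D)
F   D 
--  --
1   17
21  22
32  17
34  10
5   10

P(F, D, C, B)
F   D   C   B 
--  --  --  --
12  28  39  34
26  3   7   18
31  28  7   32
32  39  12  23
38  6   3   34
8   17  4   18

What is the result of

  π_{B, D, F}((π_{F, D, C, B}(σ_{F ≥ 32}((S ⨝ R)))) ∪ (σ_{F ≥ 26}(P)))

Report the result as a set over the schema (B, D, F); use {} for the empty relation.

Natural join on D: {(17, 4, 37, 8, 1), (17, 4, 37, 8, 32)}
σ[F ≥ 32]: keep tuples satisfying F ≥ 32 → {(17, 4, 37, 8, 32)}
π_{F, D, C, B} gives {(32, 17, 4, 8)}.
σ[F ≥ 26]: keep tuples satisfying F ≥ 26 → {(26, 3, 7, 18), (31, 28, 7, 32), (32, 39, 12, 23), (38, 6, 3, 34)}
Union: {(32, 17, 4, 8)} with {(26, 3, 7, 18), (31, 28, 7, 32), (32, 39, 12, 23), (38, 6, 3, 34)} → {(26, 3, 7, 18), (31, 28, 7, 32), (32, 17, 4, 8), (32, 39, 12, 23), (38, 6, 3, 34)}
π_{B, D, F} gives {(18, 3, 26), (23, 39, 32), (32, 28, 31), (34, 6, 38), (8, 17, 32)}.

{(18, 3, 26), (23, 39, 32), (32, 28, 31), (34, 6, 38), (8, 17, 32)}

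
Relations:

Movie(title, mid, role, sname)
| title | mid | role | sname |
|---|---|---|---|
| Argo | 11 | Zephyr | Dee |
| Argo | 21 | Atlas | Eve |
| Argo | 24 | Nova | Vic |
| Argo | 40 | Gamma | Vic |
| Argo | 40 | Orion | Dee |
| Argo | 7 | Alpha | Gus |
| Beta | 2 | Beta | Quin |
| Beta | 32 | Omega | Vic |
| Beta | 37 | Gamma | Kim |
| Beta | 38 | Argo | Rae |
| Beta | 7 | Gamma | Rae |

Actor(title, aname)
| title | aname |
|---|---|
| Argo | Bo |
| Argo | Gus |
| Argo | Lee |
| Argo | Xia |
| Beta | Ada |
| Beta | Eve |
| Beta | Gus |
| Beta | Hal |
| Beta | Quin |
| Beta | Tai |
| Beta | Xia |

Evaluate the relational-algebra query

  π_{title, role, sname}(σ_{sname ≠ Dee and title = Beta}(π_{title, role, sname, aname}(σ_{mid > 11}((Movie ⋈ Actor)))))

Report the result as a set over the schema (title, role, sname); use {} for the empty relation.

{(Beta, Argo, Rae), (Beta, Gamma, Kim), (Beta, Omega, Vic)}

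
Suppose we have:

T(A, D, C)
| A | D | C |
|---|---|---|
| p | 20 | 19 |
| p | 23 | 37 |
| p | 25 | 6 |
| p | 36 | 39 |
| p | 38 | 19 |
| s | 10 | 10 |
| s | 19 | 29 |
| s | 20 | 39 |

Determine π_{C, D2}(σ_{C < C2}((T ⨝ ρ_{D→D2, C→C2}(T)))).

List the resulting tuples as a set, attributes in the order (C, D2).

{(10, 19), (10, 20), (19, 23), (19, 36), (29, 20), (37, 36), (6, 20), (6, 23), (6, 36), (6, 38)}

ρ[D→D2, C→C2]: schema becomes (A, D2, C2); tuples unchanged.
Joining T and ρ_{D→D2, C→C2}(T) on A yields {(p, 20, 19, 20, 19), (p, 20, 19, 23, 37), (p, 20, 19, 25, 6), (p, 20, 19, 36, 39), (p, 20, 19, 38, 19), (p, 23, 37, 20, 19), (p, 23, 37, 23, 37), (p, 23, 37, 25, 6), (p, 23, 37, 36, 39), (p, 23, 37, 38, 19), (p, 25, 6, 20, 19), (p, 25, 6, 23, 37), (p, 25, 6, 25, 6), (p, 25, 6, 36, 39), (p, 25, 6, 38, 19), (p, 36, 39, 20, 19), (p, 36, 39, 23, 37), (p, 36, 39, 25, 6), (p, 36, 39, 36, 39), (p, 36, 39, 38, 19), (p, 38, 19, 20, 19), (p, 38, 19, 23, 37), (p, 38, 19, 25, 6), (p, 38, 19, 36, 39), (p, 38, 19, 38, 19), (s, 10, 10, 10, 10), (s, 10, 10, 19, 29), (s, 10, 10, 20, 39), (s, 19, 29, 10, 10), (s, 19, 29, 19, 29), (s, 19, 29, 20, 39), (s, 20, 39, 10, 10), (s, 20, 39, 19, 29), (s, 20, 39, 20, 39)}.
Apply σ_{C < C2}; surviving tuples: {(p, 20, 19, 23, 37), (p, 20, 19, 36, 39), (p, 23, 37, 36, 39), (p, 25, 6, 20, 19), (p, 25, 6, 23, 37), (p, 25, 6, 36, 39), (p, 25, 6, 38, 19), (p, 38, 19, 23, 37), (p, 38, 19, 36, 39), (s, 10, 10, 19, 29), (s, 10, 10, 20, 39), (s, 19, 29, 20, 39)}
Keep only column(s) C, D2 (2 duplicate(s) eliminated): {(10, 19), (10, 20), (19, 23), (19, 36), (29, 20), (37, 36), (6, 20), (6, 23), (6, 36), (6, 38)}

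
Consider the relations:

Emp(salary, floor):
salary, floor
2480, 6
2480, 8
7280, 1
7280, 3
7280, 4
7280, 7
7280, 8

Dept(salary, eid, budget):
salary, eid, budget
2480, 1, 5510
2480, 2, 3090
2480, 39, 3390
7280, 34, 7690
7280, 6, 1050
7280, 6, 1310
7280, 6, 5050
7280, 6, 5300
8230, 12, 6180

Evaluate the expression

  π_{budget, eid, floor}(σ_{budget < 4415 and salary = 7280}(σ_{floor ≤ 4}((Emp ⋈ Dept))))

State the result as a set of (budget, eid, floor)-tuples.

Natural join on salary: {(2480, 6, 1, 5510), (2480, 6, 2, 3090), (2480, 6, 39, 3390), (2480, 8, 1, 5510), (2480, 8, 2, 3090), (2480, 8, 39, 3390), (7280, 1, 34, 7690), (7280, 1, 6, 1050), (7280, 1, 6, 1310), (7280, 1, 6, 5050), (7280, 1, 6, 5300), (7280, 3, 34, 7690), (7280, 3, 6, 1050), (7280, 3, 6, 1310), (7280, 3, 6, 5050), (7280, 3, 6, 5300), (7280, 4, 34, 7690), (7280, 4, 6, 1050), (7280, 4, 6, 1310), (7280, 4, 6, 5050), (7280, 4, 6, 5300), (7280, 7, 34, 7690), (7280, 7, 6, 1050), (7280, 7, 6, 1310), (7280, 7, 6, 5050), (7280, 7, 6, 5300), (7280, 8, 34, 7690), (7280, 8, 6, 1050), (7280, 8, 6, 1310), (7280, 8, 6, 5050), (7280, 8, 6, 5300)}
σ[floor ≤ 4]: keep tuples satisfying floor ≤ 4 → {(7280, 1, 34, 7690), (7280, 1, 6, 1050), (7280, 1, 6, 1310), (7280, 1, 6, 5050), (7280, 1, 6, 5300), (7280, 3, 34, 7690), (7280, 3, 6, 1050), (7280, 3, 6, 1310), (7280, 3, 6, 5050), (7280, 3, 6, 5300), (7280, 4, 34, 7690), (7280, 4, 6, 1050), (7280, 4, 6, 1310), (7280, 4, 6, 5050), (7280, 4, 6, 5300)}
σ[budget < 4415 and salary = 7280]: keep tuples satisfying budget < 4415 and salary = 7280 → {(7280, 1, 6, 1050), (7280, 1, 6, 1310), (7280, 3, 6, 1050), (7280, 3, 6, 1310), (7280, 4, 6, 1050), (7280, 4, 6, 1310)}
Projecting to budget, eid, floor: {(1050, 6, 1), (1050, 6, 3), (1050, 6, 4), (1310, 6, 1), (1310, 6, 3), (1310, 6, 4)}

{(1050, 6, 1), (1050, 6, 3), (1050, 6, 4), (1310, 6, 1), (1310, 6, 3), (1310, 6, 4)}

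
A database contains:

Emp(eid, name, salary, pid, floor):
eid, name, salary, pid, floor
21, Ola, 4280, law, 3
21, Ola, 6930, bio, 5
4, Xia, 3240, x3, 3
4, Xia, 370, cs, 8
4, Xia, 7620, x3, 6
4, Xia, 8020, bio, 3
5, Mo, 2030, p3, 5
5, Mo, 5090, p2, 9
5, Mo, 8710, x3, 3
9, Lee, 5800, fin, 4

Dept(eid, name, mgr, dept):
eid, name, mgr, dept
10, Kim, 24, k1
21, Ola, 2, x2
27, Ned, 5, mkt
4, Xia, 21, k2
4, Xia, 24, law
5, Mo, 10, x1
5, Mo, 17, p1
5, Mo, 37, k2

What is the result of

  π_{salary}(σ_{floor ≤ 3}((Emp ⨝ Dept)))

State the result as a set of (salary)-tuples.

{3240, 4280, 8020, 8710}

Emp ⋈ Dept (natural join on eid, name): {(21, Ola, 4280, law, 3, 2, x2), (21, Ola, 6930, bio, 5, 2, x2), (4, Xia, 3240, x3, 3, 21, k2), (4, Xia, 3240, x3, 3, 24, law), (4, Xia, 370, cs, 8, 21, k2), (4, Xia, 370, cs, 8, 24, law), (4, Xia, 7620, x3, 6, 21, k2), (4, Xia, 7620, x3, 6, 24, law), (4, Xia, 8020, bio, 3, 21, k2), (4, Xia, 8020, bio, 3, 24, law), (5, Mo, 2030, p3, 5, 10, x1), (5, Mo, 2030, p3, 5, 17, p1), (5, Mo, 2030, p3, 5, 37, k2), (5, Mo, 5090, p2, 9, 10, x1), (5, Mo, 5090, p2, 9, 17, p1), (5, Mo, 5090, p2, 9, 37, k2), (5, Mo, 8710, x3, 3, 10, x1), (5, Mo, 8710, x3, 3, 17, p1), (5, Mo, 8710, x3, 3, 37, k2)}
Apply σ_{floor ≤ 3}; surviving tuples: {(21, Ola, 4280, law, 3, 2, x2), (4, Xia, 3240, x3, 3, 21, k2), (4, Xia, 3240, x3, 3, 24, law), (4, Xia, 8020, bio, 3, 21, k2), (4, Xia, 8020, bio, 3, 24, law), (5, Mo, 8710, x3, 3, 10, x1), (5, Mo, 8710, x3, 3, 17, p1), (5, Mo, 8710, x3, 3, 37, k2)}
π[salary]: project onto (salary) (4 duplicate(s) eliminated) → {3240, 4280, 8020, 8710}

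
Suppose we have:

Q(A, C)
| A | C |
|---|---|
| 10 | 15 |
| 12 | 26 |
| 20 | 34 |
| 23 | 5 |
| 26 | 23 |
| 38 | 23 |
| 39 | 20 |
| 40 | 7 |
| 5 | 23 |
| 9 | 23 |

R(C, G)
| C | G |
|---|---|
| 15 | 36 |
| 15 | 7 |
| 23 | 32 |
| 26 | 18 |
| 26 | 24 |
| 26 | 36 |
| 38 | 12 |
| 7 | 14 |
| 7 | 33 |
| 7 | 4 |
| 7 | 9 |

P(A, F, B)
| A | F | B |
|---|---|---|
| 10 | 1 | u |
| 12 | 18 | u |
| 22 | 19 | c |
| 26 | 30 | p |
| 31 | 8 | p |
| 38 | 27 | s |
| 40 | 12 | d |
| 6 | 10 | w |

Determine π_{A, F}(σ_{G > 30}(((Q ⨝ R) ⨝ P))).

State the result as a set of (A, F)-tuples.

{(10, 1), (12, 18), (26, 30), (38, 27), (40, 12)}

Q ⋈ R (natural join on C): {(10, 15, 36), (10, 15, 7), (12, 26, 18), (12, 26, 24), (12, 26, 36), (26, 23, 32), (38, 23, 32), (40, 7, 14), (40, 7, 33), (40, 7, 4), (40, 7, 9), (5, 23, 32), (9, 23, 32)}
(Q ⨝ R) ⋈ P (natural join on A): {(10, 15, 36, 1, u), (10, 15, 7, 1, u), (12, 26, 18, 18, u), (12, 26, 24, 18, u), (12, 26, 36, 18, u), (26, 23, 32, 30, p), (38, 23, 32, 27, s), (40, 7, 14, 12, d), (40, 7, 33, 12, d), (40, 7, 4, 12, d), (40, 7, 9, 12, d)}
Filtering on G > 30 leaves {(10, 15, 36, 1, u), (12, 26, 36, 18, u), (26, 23, 32, 30, p), (38, 23, 32, 27, s), (40, 7, 33, 12, d)}.
Projecting to A, F: {(10, 1), (12, 18), (26, 30), (38, 27), (40, 12)}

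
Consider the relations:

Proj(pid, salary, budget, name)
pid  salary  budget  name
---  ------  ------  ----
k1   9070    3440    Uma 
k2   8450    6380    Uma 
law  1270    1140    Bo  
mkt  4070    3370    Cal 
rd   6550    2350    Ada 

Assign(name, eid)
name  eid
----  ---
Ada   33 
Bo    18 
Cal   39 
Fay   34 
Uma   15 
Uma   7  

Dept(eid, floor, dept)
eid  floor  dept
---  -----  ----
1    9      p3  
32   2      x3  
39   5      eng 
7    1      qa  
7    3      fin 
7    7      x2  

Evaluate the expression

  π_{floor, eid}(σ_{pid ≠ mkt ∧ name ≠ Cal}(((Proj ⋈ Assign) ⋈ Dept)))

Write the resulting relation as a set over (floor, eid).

{(1, 7), (3, 7), (7, 7)}

Joining Proj and Assign on name yields {(k1, 9070, 3440, Uma, 15), (k1, 9070, 3440, Uma, 7), (k2, 8450, 6380, Uma, 15), (k2, 8450, 6380, Uma, 7), (law, 1270, 1140, Bo, 18), (mkt, 4070, 3370, Cal, 39), (rd, 6550, 2350, Ada, 33)}.
Joining (Proj ⋈ Assign) and Dept on eid yields {(k1, 9070, 3440, Uma, 7, 1, qa), (k1, 9070, 3440, Uma, 7, 3, fin), (k1, 9070, 3440, Uma, 7, 7, x2), (k2, 8450, 6380, Uma, 7, 1, qa), (k2, 8450, 6380, Uma, 7, 3, fin), (k2, 8450, 6380, Uma, 7, 7, x2), (mkt, 4070, 3370, Cal, 39, 5, eng)}.
Apply σ_{pid ≠ mkt ∧ name ≠ Cal}; surviving tuples: {(k1, 9070, 3440, Uma, 7, 1, qa), (k1, 9070, 3440, Uma, 7, 3, fin), (k1, 9070, 3440, Uma, 7, 7, x2), (k2, 8450, 6380, Uma, 7, 1, qa), (k2, 8450, 6380, Uma, 7, 3, fin), (k2, 8450, 6380, Uma, 7, 7, x2)}
π[floor, eid]: project onto (floor, eid) (3 duplicate(s) eliminated) → {(1, 7), (3, 7), (7, 7)}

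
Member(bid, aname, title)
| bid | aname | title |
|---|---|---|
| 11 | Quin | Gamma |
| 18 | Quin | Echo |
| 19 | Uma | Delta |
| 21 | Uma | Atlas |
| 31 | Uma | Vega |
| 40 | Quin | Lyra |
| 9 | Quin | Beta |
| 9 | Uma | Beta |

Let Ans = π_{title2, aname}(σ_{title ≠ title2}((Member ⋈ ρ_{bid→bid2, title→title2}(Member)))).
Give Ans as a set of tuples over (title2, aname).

ρ[bid→bid2, title→title2]: schema becomes (bid2, aname, title2); tuples unchanged.
Natural join on aname: {(11, Quin, Gamma, 11, Gamma), (11, Quin, Gamma, 18, Echo), (11, Quin, Gamma, 40, Lyra), (11, Quin, Gamma, 9, Beta), (18, Quin, Echo, 11, Gamma), (18, Quin, Echo, 18, Echo), (18, Quin, Echo, 40, Lyra), (18, Quin, Echo, 9, Beta), (19, Uma, Delta, 19, Delta), (19, Uma, Delta, 21, Atlas), (19, Uma, Delta, 31, Vega), (19, Uma, Delta, 9, Beta), (21, Uma, Atlas, 19, Delta), (21, Uma, Atlas, 21, Atlas), (21, Uma, Atlas, 31, Vega), (21, Uma, Atlas, 9, Beta), (31, Uma, Vega, 19, Delta), (31, Uma, Vega, 21, Atlas), (31, Uma, Vega, 31, Vega), (31, Uma, Vega, 9, Beta), (40, Quin, Lyra, 11, Gamma), (40, Quin, Lyra, 18, Echo), (40, Quin, Lyra, 40, Lyra), (40, Quin, Lyra, 9, Beta), (9, Quin, Beta, 11, Gamma), (9, Quin, Beta, 18, Echo), (9, Quin, Beta, 40, Lyra), (9, Quin, Beta, 9, Beta), (9, Uma, Beta, 19, Delta), (9, Uma, Beta, 21, Atlas), (9, Uma, Beta, 31, Vega), (9, Uma, Beta, 9, Beta)}
Selection title ≠ title2: {(11, Quin, Gamma, 18, Echo), (11, Quin, Gamma, 40, Lyra), (11, Quin, Gamma, 9, Beta), (18, Quin, Echo, 11, Gamma), (18, Quin, Echo, 40, Lyra), (18, Quin, Echo, 9, Beta), (19, Uma, Delta, 21, Atlas), (19, Uma, Delta, 31, Vega), (19, Uma, Delta, 9, Beta), (21, Uma, Atlas, 19, Delta), (21, Uma, Atlas, 31, Vega), (21, Uma, Atlas, 9, Beta), (31, Uma, Vega, 19, Delta), (31, Uma, Vega, 21, Atlas), (31, Uma, Vega, 9, Beta), (40, Quin, Lyra, 11, Gamma), (40, Quin, Lyra, 18, Echo), (40, Quin, Lyra, 9, Beta), (9, Quin, Beta, 11, Gamma), (9, Quin, Beta, 18, Echo), (9, Quin, Beta, 40, Lyra), (9, Uma, Beta, 19, Delta), (9, Uma, Beta, 21, Atlas), (9, Uma, Beta, 31, Vega)}
π_{title2, aname} gives {(Atlas, Uma), (Beta, Quin), (Beta, Uma), (Delta, Uma), (Echo, Quin), (Gamma, Quin), (Lyra, Quin), (Vega, Uma)} (16 duplicate(s) eliminated).

{(Atlas, Uma), (Beta, Quin), (Beta, Uma), (Delta, Uma), (Echo, Quin), (Gamma, Quin), (Lyra, Quin), (Vega, Uma)}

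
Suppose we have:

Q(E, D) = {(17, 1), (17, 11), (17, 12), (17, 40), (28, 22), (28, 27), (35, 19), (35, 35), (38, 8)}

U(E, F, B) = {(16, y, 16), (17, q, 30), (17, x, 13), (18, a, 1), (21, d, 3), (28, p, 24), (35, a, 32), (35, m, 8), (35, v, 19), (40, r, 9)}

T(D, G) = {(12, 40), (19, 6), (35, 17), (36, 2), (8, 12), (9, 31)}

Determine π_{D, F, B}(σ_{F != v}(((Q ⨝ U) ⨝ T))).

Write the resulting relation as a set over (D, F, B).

{(12, q, 30), (12, x, 13), (19, a, 32), (19, m, 8), (35, a, 32), (35, m, 8)}

Natural join on E: {(17, 1, q, 30), (17, 1, x, 13), (17, 11, q, 30), (17, 11, x, 13), (17, 12, q, 30), (17, 12, x, 13), (17, 40, q, 30), (17, 40, x, 13), (28, 22, p, 24), (28, 27, p, 24), (35, 19, a, 32), (35, 19, m, 8), (35, 19, v, 19), (35, 35, a, 32), (35, 35, m, 8), (35, 35, v, 19)}
Natural join on D: {(17, 12, q, 30, 40), (17, 12, x, 13, 40), (35, 19, a, 32, 6), (35, 19, m, 8, 6), (35, 19, v, 19, 6), (35, 35, a, 32, 17), (35, 35, m, 8, 17), (35, 35, v, 19, 17)}
Selection F != v: {(17, 12, q, 30, 40), (17, 12, x, 13, 40), (35, 19, a, 32, 6), (35, 19, m, 8, 6), (35, 35, a, 32, 17), (35, 35, m, 8, 17)}
Projecting to D, F, B: {(12, q, 30), (12, x, 13), (19, a, 32), (19, m, 8), (35, a, 32), (35, m, 8)}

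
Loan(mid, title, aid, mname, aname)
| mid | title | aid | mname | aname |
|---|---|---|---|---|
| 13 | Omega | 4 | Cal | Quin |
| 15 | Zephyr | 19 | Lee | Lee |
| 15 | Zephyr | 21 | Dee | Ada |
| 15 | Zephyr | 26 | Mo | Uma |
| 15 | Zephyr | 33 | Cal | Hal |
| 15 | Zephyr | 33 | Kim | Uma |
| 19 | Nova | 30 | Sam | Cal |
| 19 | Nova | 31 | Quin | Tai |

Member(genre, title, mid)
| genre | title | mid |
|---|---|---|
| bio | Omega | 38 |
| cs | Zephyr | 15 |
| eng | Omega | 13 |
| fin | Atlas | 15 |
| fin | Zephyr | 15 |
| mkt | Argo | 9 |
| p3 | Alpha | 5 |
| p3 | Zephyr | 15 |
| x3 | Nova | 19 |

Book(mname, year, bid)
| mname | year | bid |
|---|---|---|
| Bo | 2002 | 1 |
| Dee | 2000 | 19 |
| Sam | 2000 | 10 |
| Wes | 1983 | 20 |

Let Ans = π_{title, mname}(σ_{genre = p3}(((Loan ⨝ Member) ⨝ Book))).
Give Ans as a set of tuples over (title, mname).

Joining Loan and Member on mid, title yields {(13, Omega, 4, Cal, Quin, eng), (15, Zephyr, 19, Lee, Lee, cs), (15, Zephyr, 19, Lee, Lee, fin), (15, Zephyr, 19, Lee, Lee, p3), (15, Zephyr, 21, Dee, Ada, cs), (15, Zephyr, 21, Dee, Ada, fin), (15, Zephyr, 21, Dee, Ada, p3), (15, Zephyr, 26, Mo, Uma, cs), (15, Zephyr, 26, Mo, Uma, fin), (15, Zephyr, 26, Mo, Uma, p3), (15, Zephyr, 33, Cal, Hal, cs), (15, Zephyr, 33, Cal, Hal, fin), (15, Zephyr, 33, Cal, Hal, p3), (15, Zephyr, 33, Kim, Uma, cs), (15, Zephyr, 33, Kim, Uma, fin), (15, Zephyr, 33, Kim, Uma, p3), (19, Nova, 30, Sam, Cal, x3), (19, Nova, 31, Quin, Tai, x3)}.
Joining (Loan ⨝ Member) and Book on mname yields {(15, Zephyr, 21, Dee, Ada, cs, 2000, 19), (15, Zephyr, 21, Dee, Ada, fin, 2000, 19), (15, Zephyr, 21, Dee, Ada, p3, 2000, 19), (19, Nova, 30, Sam, Cal, x3, 2000, 10)}.
Selection genre = p3: {(15, Zephyr, 21, Dee, Ada, p3, 2000, 19)}
π_{title, mname} gives {(Zephyr, Dee)}.

{(Zephyr, Dee)}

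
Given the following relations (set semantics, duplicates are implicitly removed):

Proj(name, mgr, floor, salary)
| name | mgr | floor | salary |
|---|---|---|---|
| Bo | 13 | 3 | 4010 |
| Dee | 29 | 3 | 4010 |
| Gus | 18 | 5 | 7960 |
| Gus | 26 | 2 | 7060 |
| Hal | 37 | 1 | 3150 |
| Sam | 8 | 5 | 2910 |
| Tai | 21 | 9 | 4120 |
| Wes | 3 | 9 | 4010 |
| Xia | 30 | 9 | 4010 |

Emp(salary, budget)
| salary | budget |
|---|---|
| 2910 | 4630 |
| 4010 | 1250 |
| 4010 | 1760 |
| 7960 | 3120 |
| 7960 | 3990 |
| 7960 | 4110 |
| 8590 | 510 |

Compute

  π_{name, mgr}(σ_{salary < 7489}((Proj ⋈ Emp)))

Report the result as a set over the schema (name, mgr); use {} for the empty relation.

{(Bo, 13), (Dee, 29), (Sam, 8), (Wes, 3), (Xia, 30)}

Natural join on salary: {(Bo, 13, 3, 4010, 1250), (Bo, 13, 3, 4010, 1760), (Dee, 29, 3, 4010, 1250), (Dee, 29, 3, 4010, 1760), (Gus, 18, 5, 7960, 3120), (Gus, 18, 5, 7960, 3990), (Gus, 18, 5, 7960, 4110), (Sam, 8, 5, 2910, 4630), (Wes, 3, 9, 4010, 1250), (Wes, 3, 9, 4010, 1760), (Xia, 30, 9, 4010, 1250), (Xia, 30, 9, 4010, 1760)}
Filtering on salary < 7489 leaves {(Bo, 13, 3, 4010, 1250), (Bo, 13, 3, 4010, 1760), (Dee, 29, 3, 4010, 1250), (Dee, 29, 3, 4010, 1760), (Sam, 8, 5, 2910, 4630), (Wes, 3, 9, 4010, 1250), (Wes, 3, 9, 4010, 1760), (Xia, 30, 9, 4010, 1250), (Xia, 30, 9, 4010, 1760)}.
Keep only column(s) name, mgr (4 duplicate(s) eliminated): {(Bo, 13), (Dee, 29), (Sam, 8), (Wes, 3), (Xia, 30)}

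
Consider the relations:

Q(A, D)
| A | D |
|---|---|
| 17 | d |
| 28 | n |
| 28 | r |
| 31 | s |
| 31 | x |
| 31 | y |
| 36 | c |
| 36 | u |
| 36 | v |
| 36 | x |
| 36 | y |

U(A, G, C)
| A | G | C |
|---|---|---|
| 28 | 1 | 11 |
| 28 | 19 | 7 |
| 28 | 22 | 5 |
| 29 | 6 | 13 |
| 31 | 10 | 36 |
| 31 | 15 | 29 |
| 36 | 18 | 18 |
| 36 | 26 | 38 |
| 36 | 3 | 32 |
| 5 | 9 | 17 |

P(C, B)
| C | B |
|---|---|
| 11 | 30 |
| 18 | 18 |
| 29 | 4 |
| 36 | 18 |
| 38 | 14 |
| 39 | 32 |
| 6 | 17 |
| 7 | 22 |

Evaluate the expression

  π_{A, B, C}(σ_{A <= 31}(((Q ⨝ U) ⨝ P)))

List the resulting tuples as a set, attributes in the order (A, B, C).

{(28, 22, 7), (28, 30, 11), (31, 18, 36), (31, 4, 29)}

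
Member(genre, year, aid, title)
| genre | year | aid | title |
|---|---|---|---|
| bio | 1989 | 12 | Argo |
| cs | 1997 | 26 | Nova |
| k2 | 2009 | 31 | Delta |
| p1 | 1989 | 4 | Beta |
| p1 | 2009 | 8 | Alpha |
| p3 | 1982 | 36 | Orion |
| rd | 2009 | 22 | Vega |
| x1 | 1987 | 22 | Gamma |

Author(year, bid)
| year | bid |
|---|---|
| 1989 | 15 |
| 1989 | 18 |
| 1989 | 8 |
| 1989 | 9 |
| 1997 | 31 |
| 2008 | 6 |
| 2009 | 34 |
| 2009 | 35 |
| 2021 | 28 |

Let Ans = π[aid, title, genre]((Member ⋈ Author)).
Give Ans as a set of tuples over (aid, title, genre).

{(12, Argo, bio), (22, Vega, rd), (26, Nova, cs), (31, Delta, k2), (4, Beta, p1), (8, Alpha, p1)}

Natural join on year: {(bio, 1989, 12, Argo, 15), (bio, 1989, 12, Argo, 18), (bio, 1989, 12, Argo, 8), (bio, 1989, 12, Argo, 9), (cs, 1997, 26, Nova, 31), (k2, 2009, 31, Delta, 34), (k2, 2009, 31, Delta, 35), (p1, 1989, 4, Beta, 15), (p1, 1989, 4, Beta, 18), (p1, 1989, 4, Beta, 8), (p1, 1989, 4, Beta, 9), (p1, 2009, 8, Alpha, 34), (p1, 2009, 8, Alpha, 35), (rd, 2009, 22, Vega, 34), (rd, 2009, 22, Vega, 35)}
Projecting to aid, title, genre (9 duplicate(s) eliminated): {(12, Argo, bio), (22, Vega, rd), (26, Nova, cs), (31, Delta, k2), (4, Beta, p1), (8, Alpha, p1)}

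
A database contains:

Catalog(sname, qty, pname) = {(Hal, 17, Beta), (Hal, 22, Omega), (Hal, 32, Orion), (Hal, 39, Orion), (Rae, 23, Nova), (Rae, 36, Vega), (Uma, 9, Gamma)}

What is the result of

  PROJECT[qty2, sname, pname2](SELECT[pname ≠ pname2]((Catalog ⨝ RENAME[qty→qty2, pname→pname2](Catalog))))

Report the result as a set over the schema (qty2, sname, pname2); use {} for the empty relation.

{(17, Hal, Beta), (22, Hal, Omega), (23, Rae, Nova), (32, Hal, Orion), (36, Rae, Vega), (39, Hal, Orion)}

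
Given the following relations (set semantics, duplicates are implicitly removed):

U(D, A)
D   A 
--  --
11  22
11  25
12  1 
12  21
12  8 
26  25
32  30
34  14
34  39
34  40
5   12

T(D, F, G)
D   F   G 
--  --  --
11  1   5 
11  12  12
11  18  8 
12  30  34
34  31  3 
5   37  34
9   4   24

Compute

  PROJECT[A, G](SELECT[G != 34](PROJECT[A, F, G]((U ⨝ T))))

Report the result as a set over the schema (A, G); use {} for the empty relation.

Joining U and T on D yields {(11, 22, 1, 5), (11, 22, 12, 12), (11, 22, 18, 8), (11, 25, 1, 5), (11, 25, 12, 12), (11, 25, 18, 8), (12, 1, 30, 34), (12, 21, 30, 34), (12, 8, 30, 34), (34, 14, 31, 3), (34, 39, 31, 3), (34, 40, 31, 3), (5, 12, 37, 34)}.
π_{A, F, G} gives {(1, 30, 34), (12, 37, 34), (14, 31, 3), (21, 30, 34), (22, 1, 5), (22, 12, 12), (22, 18, 8), (25, 1, 5), (25, 12, 12), (25, 18, 8), (39, 31, 3), (40, 31, 3), (8, 30, 34)}.
Apply σ_{G != 34}; surviving tuples: {(14, 31, 3), (22, 1, 5), (22, 12, 12), (22, 18, 8), (25, 1, 5), (25, 12, 12), (25, 18, 8), (39, 31, 3), (40, 31, 3)}
π_{A, G} gives {(14, 3), (22, 12), (22, 5), (22, 8), (25, 12), (25, 5), (25, 8), (39, 3), (40, 3)}.

{(14, 3), (22, 12), (22, 5), (22, 8), (25, 12), (25, 5), (25, 8), (39, 3), (40, 3)}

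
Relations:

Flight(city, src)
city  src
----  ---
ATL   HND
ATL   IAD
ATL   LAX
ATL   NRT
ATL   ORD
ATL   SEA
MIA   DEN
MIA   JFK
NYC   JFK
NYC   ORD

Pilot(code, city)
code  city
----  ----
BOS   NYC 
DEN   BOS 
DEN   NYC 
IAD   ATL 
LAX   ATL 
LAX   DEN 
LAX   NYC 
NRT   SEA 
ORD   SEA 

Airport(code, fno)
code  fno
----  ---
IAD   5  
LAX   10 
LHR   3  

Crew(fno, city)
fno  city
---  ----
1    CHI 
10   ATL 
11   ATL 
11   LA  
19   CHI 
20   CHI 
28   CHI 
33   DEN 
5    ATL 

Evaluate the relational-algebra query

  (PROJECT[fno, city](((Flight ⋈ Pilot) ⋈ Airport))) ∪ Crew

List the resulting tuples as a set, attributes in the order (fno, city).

{(1, CHI), (10, ATL), (10, NYC), (11, ATL), (11, LA), (19, CHI), (20, CHI), (28, CHI), (33, DEN), (5, ATL)}

Flight ⋈ Pilot (natural join on city): {(ATL, HND, IAD), (ATL, HND, LAX), (ATL, IAD, IAD), (ATL, IAD, LAX), (ATL, LAX, IAD), (ATL, LAX, LAX), (ATL, NRT, IAD), (ATL, NRT, LAX), (ATL, ORD, IAD), (ATL, ORD, LAX), (ATL, SEA, IAD), (ATL, SEA, LAX), (NYC, JFK, BOS), (NYC, JFK, DEN), (NYC, JFK, LAX), (NYC, ORD, BOS), (NYC, ORD, DEN), (NYC, ORD, LAX)}
(Flight ⋈ Pilot) ⋈ Airport (natural join on code): {(ATL, HND, IAD, 5), (ATL, HND, LAX, 10), (ATL, IAD, IAD, 5), (ATL, IAD, LAX, 10), (ATL, LAX, IAD, 5), (ATL, LAX, LAX, 10), (ATL, NRT, IAD, 5), (ATL, NRT, LAX, 10), (ATL, ORD, IAD, 5), (ATL, ORD, LAX, 10), (ATL, SEA, IAD, 5), (ATL, SEA, LAX, 10), (NYC, JFK, LAX, 10), (NYC, ORD, LAX, 10)}
π_{fno, city} gives {(10, ATL), (10, NYC), (5, ATL)} (11 duplicate(s) eliminated).
Union: {(10, ATL), (10, NYC), (5, ATL)} with {(1, CHI), (10, ATL), (11, ATL), (11, LA), (19, CHI), (20, CHI), (28, CHI), (33, DEN), (5, ATL)} → {(1, CHI), (10, ATL), (10, NYC), (11, ATL), (11, LA), (19, CHI), (20, CHI), (28, CHI), (33, DEN), (5, ATL)}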